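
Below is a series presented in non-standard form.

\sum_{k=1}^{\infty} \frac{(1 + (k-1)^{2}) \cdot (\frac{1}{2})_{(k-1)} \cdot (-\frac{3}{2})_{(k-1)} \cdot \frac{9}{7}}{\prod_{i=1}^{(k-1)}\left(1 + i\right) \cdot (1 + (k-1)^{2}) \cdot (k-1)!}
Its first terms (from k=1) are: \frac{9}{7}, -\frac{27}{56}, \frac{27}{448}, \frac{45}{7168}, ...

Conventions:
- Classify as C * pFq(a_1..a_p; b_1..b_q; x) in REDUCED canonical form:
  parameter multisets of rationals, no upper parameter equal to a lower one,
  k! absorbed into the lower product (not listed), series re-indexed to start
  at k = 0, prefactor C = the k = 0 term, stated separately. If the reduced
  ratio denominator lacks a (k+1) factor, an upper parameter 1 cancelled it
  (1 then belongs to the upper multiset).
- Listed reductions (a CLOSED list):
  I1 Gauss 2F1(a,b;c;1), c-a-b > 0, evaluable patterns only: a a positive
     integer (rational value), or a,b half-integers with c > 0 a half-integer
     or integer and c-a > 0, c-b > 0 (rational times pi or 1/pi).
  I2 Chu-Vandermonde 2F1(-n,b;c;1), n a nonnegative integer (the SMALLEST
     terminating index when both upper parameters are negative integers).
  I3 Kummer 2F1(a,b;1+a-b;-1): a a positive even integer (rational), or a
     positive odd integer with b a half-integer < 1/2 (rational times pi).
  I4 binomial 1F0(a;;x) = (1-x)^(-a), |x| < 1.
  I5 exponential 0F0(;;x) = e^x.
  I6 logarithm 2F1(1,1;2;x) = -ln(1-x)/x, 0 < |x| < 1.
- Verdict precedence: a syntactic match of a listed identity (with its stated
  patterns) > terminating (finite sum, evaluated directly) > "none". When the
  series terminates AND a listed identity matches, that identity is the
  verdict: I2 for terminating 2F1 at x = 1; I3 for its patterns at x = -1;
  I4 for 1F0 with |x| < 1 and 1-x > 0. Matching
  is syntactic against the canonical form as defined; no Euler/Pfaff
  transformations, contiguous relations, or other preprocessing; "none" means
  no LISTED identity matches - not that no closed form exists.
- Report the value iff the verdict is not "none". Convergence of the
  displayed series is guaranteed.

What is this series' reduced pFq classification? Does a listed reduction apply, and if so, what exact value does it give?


At argument 1: a 2F1 with upper {-\frac{3}{2}, \frac{1}{2}}, lower {2}, scaled by C = \frac{9}{7}. Verdict: Gauss (I1, half-integer pattern) matches (x = 1; upper {-\frac{3}{2}, \frac{1}{2}} half-integers, c = 2 in the evaluable pattern). Hence: \frac{96}{35} / \pi.

The tell: with t_0 = \frac{9}{7}, the lower running product (C = 9/7) is a rising factorial.
Adjacent-term ratio: r(k) = 1 * (k-\frac{3}{2}) (k+\frac{1}{2}) / [(k+2) (k+1)] - rational in k. x = 1; t_0 = \frac{9}{7}; negate the roots.


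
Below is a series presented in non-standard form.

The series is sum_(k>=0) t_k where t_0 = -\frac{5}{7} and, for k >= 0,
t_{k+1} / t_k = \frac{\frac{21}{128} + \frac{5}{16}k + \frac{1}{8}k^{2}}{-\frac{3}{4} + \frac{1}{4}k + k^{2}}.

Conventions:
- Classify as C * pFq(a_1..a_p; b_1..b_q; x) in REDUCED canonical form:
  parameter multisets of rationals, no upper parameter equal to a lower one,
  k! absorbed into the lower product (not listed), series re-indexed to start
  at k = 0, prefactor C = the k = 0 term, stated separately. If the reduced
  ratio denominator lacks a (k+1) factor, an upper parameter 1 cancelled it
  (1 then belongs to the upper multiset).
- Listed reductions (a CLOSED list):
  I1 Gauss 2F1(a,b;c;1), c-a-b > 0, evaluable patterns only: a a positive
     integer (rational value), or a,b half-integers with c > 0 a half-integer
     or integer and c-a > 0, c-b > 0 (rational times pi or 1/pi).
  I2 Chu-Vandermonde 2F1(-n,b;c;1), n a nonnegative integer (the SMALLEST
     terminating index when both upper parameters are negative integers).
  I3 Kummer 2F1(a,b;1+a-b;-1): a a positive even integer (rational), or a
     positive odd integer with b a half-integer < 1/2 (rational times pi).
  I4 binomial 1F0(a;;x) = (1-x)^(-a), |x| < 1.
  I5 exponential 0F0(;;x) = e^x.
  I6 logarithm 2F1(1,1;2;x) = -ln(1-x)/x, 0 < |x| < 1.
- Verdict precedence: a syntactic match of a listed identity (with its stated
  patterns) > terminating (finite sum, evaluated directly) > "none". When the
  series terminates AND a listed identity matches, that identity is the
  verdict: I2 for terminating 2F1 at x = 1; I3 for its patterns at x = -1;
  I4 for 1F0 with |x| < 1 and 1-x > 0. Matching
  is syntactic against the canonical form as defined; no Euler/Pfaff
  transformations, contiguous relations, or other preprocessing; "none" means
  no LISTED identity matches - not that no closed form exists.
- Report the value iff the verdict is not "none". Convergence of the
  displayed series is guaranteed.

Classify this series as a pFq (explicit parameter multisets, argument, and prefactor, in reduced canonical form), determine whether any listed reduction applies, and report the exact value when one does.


Reduced: x = \frac{1}{8}, 2F1, upper = {\frac{3}{4}, \frac{7}{4}}, lower = {-\frac{3}{4}}, C = -\frac{5}{7}. Verdict: no listed reduction: x = \frac{1}{8} and upper {\frac{3}{4}, \frac{7}{4}} fail every I1-I6 pattern.

First insight: t_0 = -\frac{5}{7} here, and factor the ratio over Q (C = -5/7, x = 1/8): negated roots = parameters.
Step ratio: r(k) = \frac{1}{8} * (k+\frac{3}{4}) (k+\frac{7}{4}) / [(k-\frac{3}{4}) (k+1)] - rational in k. x = \frac{1}{8}; t_0 = -\frac{5}{7}; negate the roots.


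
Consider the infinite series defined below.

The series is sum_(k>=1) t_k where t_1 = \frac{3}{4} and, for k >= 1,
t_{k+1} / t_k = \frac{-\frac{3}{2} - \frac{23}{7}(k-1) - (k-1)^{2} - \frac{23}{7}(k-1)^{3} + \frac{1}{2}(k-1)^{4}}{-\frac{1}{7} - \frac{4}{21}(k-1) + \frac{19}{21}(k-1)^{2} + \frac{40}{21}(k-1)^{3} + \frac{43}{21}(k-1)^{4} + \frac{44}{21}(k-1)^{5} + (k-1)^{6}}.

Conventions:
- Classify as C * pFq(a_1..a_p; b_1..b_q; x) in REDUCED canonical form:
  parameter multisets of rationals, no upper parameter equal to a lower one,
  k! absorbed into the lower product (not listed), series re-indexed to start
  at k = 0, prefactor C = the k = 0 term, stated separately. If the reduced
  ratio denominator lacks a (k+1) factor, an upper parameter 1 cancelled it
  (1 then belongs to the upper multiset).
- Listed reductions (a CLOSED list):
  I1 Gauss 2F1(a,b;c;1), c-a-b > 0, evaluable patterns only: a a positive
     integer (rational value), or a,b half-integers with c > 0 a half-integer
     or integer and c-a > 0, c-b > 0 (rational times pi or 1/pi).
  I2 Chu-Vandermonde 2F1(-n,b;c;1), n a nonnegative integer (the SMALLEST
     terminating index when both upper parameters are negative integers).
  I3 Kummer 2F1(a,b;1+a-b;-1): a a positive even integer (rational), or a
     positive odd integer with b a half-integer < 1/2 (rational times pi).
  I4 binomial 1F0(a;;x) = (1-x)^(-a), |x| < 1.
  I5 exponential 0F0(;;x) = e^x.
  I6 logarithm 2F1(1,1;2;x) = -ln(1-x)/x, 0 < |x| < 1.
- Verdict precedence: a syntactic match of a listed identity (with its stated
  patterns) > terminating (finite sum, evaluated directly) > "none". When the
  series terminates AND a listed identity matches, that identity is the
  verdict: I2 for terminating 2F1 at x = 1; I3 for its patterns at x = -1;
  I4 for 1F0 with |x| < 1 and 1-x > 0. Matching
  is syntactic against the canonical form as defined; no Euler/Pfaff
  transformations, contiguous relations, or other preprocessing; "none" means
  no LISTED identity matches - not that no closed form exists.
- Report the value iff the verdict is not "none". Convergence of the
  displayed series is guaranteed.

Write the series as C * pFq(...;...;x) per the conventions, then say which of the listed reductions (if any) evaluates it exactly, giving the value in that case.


The tell: from the first term \frac{3}{4}: the ratio is unreduced: k^2 + 1 divides both sides (C = 3/4).
Step ratio: r(k) = \frac{1}{2} * (k-7) / [(k-\frac{1}{3}) (k+1) (k+1)] - rational; roots negated = parameters, x = \frac{1}{2}, C = \frac{3}{4}.

Classification (C = \frac{3}{4}): 1F2 with upper {-7}, lower {-\frac{1}{3}, 1}, argument x = \frac{1}{2}. Verdict: terminating. (-7)_k vanishes past k = 7, leaving a 8-term sum, computed directly. Value: \frac{2820216891}{2402025472}.


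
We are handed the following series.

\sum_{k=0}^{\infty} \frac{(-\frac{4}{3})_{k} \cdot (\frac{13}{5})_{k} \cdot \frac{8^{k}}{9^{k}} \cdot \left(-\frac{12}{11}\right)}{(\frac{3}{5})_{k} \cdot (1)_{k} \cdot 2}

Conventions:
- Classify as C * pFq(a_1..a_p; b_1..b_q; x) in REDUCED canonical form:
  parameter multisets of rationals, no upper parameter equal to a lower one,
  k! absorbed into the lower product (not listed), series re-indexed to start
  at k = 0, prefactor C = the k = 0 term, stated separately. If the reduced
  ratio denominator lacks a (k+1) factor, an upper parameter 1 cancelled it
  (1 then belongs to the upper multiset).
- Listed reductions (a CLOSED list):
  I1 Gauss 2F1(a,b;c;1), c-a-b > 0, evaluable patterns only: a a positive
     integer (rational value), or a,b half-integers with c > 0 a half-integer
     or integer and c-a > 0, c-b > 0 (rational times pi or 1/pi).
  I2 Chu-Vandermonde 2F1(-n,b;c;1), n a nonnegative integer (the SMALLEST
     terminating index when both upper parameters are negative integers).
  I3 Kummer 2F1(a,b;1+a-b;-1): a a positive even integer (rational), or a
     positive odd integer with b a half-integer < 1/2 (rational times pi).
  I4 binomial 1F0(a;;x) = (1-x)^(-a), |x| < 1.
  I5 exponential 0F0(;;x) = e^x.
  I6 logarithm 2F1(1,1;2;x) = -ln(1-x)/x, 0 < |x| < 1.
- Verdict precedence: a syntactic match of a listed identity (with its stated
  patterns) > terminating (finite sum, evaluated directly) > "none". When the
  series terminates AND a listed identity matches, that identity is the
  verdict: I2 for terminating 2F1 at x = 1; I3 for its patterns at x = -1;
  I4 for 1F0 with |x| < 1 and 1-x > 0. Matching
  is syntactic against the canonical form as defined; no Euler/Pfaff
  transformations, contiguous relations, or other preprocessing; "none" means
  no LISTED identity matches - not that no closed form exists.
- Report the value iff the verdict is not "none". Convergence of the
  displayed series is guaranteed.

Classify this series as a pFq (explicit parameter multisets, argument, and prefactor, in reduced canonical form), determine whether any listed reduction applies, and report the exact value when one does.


x = \frac{8}{9} here; the reduced form reads 2F1, upper {-\frac{4}{3}, \frac{13}{5}}, lower {\frac{3}{5}}, C = -\frac{6}{11}. Verdict: none. Every listed pattern misses the 2F1 form at \frac{8}{9}, upper {-\frac{4}{3}, \frac{13}{5}}.

Key observation: t_0 being -\frac{6}{11}, (1)_k (C = -6/11) is k! itself.
Consecutive-term ratio: r(k) = \frac{8}{9} * (k-\frac{4}{3}) (k+\frac{13}{5}) / [(k+\frac{3}{5}) (k+1)] - rational in k, leading ratio \frac{8}{9}; with t_0 = -\frac{6}{11}, classification follows.


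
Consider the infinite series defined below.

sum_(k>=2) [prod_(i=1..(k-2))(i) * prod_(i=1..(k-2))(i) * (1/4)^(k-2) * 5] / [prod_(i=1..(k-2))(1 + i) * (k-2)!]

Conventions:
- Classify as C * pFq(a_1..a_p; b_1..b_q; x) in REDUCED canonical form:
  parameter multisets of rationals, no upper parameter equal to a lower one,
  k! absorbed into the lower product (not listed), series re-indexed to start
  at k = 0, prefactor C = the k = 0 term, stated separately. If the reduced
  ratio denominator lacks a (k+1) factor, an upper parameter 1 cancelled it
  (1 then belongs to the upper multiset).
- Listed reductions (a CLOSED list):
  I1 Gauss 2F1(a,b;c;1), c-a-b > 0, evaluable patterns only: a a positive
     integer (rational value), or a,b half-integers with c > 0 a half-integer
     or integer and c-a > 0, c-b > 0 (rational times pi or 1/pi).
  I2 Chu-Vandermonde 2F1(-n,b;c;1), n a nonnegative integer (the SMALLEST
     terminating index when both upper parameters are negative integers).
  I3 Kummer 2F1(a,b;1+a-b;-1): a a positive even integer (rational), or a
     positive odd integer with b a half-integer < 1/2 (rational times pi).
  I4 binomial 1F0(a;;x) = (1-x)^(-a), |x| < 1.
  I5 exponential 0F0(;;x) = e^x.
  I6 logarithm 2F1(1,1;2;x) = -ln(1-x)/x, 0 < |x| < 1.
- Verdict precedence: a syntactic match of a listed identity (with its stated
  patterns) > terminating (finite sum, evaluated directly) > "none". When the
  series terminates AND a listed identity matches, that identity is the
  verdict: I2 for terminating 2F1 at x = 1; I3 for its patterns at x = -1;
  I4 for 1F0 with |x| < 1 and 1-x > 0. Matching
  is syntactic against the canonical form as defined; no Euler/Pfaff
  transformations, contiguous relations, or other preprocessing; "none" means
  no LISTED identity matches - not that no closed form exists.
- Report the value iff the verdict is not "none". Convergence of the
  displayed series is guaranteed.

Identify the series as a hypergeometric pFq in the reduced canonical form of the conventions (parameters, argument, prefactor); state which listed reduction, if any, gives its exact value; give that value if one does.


The series (x = 1/4) is 2F1: upper {1, 1}, lower {2}, prefactor 5. Verdict: this is the logarithmic series (I6) (the logarithm: parameters (1,1;2), x = 1/4). Sum: (-20) * ln(3/4).

The tell: with t_0 = 5, the lower running product (C = 5, x = 1/4) is a rising factorial.
Ratio: r(k) = (1/4) * (k+1) (k+1) / [(k+2) (k+1)] - rational in k, leading ratio (1/4); with t_0 = 5, classification follows.


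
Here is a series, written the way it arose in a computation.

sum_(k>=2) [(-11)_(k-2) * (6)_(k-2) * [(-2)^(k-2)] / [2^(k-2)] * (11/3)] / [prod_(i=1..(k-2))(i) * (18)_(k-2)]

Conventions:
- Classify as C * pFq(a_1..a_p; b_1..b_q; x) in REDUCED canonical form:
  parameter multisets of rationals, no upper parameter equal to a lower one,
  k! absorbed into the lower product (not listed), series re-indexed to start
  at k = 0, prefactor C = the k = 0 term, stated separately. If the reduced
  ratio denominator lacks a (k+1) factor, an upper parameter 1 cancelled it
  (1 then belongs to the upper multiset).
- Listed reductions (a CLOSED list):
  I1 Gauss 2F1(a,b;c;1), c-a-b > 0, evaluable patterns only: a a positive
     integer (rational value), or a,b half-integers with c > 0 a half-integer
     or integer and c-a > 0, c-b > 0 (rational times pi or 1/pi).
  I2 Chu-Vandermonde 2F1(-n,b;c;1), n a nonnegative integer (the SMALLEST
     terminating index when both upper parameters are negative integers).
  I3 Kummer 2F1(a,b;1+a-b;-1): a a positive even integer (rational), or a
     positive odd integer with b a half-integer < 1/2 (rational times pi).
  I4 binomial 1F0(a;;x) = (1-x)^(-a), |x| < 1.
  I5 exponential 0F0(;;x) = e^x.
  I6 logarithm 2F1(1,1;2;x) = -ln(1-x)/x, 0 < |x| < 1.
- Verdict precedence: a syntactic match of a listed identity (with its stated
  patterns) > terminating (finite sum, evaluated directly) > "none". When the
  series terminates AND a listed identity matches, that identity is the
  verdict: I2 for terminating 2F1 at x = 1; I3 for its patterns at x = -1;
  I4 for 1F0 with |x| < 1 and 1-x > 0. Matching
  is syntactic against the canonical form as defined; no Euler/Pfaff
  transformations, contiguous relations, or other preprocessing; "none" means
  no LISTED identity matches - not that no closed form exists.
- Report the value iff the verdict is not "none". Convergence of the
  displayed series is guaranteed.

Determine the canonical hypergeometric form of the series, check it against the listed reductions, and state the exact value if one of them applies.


Classification (C = 11/3): 2F1 with upper {-11, 6}, lower {18}, argument x = -1. Verdict: Kummer (I3) applies (x = -1; c = 18 equals 1+a-b for upper {-11, 6}: listed pattern). Hence: 374/3.

First insight: from the first term 11/3: the two k-th powers (prefactor 11/3) combine into one argument.
Step ratio: r(k) = (-1) * (k-11) (k+6) / [(k+18) (k+1)] - poly over poly, x = (-1) from leading terms; C = 11/3 at k = 0.


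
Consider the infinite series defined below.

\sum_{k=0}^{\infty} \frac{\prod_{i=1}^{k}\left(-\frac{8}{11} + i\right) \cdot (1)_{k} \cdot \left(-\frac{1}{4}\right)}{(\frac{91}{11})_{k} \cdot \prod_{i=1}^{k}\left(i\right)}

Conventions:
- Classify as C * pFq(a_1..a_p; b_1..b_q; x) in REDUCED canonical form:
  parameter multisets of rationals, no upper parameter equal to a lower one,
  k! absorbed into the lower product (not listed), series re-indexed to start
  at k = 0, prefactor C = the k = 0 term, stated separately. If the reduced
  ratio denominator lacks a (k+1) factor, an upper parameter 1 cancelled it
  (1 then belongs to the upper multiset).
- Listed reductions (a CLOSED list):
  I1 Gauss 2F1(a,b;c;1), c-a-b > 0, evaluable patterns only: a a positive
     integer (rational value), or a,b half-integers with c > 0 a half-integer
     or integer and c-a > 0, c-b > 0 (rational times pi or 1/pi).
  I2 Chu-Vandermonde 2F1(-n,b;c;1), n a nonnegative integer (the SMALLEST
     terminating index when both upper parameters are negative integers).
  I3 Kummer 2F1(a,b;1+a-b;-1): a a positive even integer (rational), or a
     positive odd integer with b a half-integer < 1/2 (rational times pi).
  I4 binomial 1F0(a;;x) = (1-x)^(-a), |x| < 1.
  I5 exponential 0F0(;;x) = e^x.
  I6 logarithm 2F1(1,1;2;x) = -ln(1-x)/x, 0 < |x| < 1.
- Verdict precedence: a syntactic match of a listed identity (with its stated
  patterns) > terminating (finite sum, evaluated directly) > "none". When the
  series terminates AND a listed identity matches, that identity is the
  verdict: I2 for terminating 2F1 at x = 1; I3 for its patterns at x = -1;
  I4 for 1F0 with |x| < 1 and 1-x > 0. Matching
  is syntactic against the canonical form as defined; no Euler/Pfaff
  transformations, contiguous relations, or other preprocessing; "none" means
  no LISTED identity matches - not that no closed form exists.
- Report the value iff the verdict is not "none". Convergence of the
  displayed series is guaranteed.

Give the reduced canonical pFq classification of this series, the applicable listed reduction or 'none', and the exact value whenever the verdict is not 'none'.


Key observation: t_0 being -\frac{1}{4}, the product of the first k integers (C = -1/4) is k!.
Adjacent-term ratio: r(k) = 1 * (k+\frac{3}{11}) (k+1) / [(k+\frac{91}{11}) (k+1)] - rational in k, leading ratio 1; with t_0 = -\frac{1}{4}, classification follows.

The series (x = 1) is 2F1: upper {\frac{3}{11}, 1}, lower {\frac{91}{11}}, prefactor -\frac{1}{4}. Verdict: Gauss's theorem (I1) fires (x = 1: the Gamma ratio telescopes since c-a-b = 7 > 0 and a = 1 in Z>0). Hence: -\frac{20}{77}.


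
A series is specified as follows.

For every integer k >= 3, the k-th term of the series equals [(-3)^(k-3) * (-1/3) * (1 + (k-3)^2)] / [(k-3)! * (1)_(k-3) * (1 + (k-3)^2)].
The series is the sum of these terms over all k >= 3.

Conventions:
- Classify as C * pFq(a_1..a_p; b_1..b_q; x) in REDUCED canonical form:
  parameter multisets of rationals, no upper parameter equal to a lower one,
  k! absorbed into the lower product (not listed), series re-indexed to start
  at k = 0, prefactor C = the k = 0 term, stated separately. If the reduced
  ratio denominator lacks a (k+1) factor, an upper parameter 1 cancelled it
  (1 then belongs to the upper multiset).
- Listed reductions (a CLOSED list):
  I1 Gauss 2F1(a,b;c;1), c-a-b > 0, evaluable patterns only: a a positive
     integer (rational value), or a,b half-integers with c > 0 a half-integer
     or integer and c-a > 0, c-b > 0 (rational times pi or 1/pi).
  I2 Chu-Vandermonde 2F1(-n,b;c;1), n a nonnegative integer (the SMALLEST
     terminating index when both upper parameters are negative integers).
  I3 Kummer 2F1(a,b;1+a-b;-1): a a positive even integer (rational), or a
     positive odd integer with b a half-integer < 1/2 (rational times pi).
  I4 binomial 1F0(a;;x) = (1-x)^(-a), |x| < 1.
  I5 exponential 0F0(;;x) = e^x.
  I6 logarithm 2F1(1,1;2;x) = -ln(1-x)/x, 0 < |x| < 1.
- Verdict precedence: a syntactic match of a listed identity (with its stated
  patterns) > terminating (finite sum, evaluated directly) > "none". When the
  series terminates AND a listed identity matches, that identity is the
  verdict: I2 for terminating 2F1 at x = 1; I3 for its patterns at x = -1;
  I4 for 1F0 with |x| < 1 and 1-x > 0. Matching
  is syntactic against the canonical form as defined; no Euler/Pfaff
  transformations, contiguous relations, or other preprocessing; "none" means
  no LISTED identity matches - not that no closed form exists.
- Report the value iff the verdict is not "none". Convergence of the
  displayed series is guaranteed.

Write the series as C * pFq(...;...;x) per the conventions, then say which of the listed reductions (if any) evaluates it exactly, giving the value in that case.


Classification (C = -1/3): 0F1 with upper {-}, lower {1}, argument x = -3. Verdict: none - this 0F1 at x = -3 matches no listed pattern, and upper {-} holds no stopper.

The tell: t_0 = -1/3 here, and the factor k^2 + 1 cancels (top and bottom), leaving C = -1/3.
Adjacent-term ratio: r(k) = (-3) * 1 / [(k+1) (k+1)] - rational; roots negated = parameters, x = (-3), C = -1/3.


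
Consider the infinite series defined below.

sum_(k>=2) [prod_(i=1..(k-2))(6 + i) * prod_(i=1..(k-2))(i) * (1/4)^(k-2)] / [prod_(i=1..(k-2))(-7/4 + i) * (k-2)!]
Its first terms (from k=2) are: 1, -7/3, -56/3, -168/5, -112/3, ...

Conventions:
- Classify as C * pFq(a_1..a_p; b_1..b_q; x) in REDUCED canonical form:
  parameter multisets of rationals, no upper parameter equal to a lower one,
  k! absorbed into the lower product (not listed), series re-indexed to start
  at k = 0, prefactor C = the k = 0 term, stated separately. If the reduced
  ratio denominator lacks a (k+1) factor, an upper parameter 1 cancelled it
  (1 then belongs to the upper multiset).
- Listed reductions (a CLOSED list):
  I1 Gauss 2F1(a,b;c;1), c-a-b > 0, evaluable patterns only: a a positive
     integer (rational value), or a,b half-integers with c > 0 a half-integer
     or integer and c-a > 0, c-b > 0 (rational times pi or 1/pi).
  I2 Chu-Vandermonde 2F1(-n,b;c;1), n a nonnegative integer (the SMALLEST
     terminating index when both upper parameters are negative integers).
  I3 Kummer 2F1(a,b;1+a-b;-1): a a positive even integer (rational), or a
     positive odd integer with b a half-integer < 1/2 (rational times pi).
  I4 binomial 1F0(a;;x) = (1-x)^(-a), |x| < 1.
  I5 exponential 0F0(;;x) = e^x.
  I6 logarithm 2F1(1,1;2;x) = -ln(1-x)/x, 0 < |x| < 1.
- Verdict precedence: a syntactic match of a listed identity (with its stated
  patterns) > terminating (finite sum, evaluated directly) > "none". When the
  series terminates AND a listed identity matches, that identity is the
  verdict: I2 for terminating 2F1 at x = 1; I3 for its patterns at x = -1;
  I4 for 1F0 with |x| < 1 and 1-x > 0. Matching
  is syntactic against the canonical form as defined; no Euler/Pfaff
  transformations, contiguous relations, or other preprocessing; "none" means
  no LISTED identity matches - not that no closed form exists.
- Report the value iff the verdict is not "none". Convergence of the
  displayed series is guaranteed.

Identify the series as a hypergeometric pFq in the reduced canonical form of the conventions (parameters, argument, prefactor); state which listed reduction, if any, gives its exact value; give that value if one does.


The series (x = 1/4) is 2F1: upper {1, 7}, lower {-3/4}, prefactor 1. Verdict: none (x = 1/4): each listed identity misses the multisets {1, 7} ; {-3/4}.

Structural cue: x = (1/4) and the lower running product (C = 1) is a rising factorial.
Adjacent-term ratio: r(k) = (1/4) * (k+1) (k+7) / [(k-3/4) (k+1)] - rational; roots negated = parameters, x = (1/4), C = 1.


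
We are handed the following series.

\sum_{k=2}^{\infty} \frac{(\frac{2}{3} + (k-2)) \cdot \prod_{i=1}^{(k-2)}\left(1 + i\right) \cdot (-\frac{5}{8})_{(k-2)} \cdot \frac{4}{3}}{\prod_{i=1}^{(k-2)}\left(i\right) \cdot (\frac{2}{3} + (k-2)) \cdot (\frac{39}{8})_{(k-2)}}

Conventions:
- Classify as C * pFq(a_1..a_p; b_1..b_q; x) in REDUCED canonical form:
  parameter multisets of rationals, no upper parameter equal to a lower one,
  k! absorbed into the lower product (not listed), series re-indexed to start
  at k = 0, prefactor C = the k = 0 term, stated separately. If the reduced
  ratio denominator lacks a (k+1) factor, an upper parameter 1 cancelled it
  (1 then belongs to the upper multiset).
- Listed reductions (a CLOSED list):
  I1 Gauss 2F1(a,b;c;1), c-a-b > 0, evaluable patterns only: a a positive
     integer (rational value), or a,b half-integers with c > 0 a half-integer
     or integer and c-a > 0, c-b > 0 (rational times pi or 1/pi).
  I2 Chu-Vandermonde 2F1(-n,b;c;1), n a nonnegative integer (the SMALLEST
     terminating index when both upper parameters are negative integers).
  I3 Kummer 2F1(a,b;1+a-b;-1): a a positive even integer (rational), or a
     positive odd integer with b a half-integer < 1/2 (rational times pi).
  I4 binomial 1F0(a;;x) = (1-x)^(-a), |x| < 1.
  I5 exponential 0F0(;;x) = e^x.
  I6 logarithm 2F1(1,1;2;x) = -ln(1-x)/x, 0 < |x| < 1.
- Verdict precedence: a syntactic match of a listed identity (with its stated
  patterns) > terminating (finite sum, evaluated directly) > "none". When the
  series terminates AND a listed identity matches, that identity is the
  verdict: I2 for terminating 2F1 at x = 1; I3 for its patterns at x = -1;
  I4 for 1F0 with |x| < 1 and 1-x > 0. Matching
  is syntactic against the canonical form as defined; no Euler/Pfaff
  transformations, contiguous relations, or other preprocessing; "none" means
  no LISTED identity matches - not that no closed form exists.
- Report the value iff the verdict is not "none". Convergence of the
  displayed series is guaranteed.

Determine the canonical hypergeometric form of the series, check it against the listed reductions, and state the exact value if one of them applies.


Reduced: x = 1, 2F1, upper = {-\frac{5}{8}, 2}, lower = {\frac{39}{8}}, C = \frac{4}{3}. Verdict at x = 1: Gauss's theorem (I1) matches (x = 1: the Gamma ratio telescopes since c-a-b = 7/2 > 0 and a = 2 in Z>0). Sum: \frac{713}{756}.

First insight: t_0 being \frac{4}{3}, the running product (prefactor 4/3) telescopes to a rising factorial.
Ratio: r(k) = 1 * (k-\frac{5}{8}) (k+2) / [(k+\frac{39}{8}) (k+1)] - poly over poly, x = 1 from leading terms; C = \frac{4}{3} at k = 0.


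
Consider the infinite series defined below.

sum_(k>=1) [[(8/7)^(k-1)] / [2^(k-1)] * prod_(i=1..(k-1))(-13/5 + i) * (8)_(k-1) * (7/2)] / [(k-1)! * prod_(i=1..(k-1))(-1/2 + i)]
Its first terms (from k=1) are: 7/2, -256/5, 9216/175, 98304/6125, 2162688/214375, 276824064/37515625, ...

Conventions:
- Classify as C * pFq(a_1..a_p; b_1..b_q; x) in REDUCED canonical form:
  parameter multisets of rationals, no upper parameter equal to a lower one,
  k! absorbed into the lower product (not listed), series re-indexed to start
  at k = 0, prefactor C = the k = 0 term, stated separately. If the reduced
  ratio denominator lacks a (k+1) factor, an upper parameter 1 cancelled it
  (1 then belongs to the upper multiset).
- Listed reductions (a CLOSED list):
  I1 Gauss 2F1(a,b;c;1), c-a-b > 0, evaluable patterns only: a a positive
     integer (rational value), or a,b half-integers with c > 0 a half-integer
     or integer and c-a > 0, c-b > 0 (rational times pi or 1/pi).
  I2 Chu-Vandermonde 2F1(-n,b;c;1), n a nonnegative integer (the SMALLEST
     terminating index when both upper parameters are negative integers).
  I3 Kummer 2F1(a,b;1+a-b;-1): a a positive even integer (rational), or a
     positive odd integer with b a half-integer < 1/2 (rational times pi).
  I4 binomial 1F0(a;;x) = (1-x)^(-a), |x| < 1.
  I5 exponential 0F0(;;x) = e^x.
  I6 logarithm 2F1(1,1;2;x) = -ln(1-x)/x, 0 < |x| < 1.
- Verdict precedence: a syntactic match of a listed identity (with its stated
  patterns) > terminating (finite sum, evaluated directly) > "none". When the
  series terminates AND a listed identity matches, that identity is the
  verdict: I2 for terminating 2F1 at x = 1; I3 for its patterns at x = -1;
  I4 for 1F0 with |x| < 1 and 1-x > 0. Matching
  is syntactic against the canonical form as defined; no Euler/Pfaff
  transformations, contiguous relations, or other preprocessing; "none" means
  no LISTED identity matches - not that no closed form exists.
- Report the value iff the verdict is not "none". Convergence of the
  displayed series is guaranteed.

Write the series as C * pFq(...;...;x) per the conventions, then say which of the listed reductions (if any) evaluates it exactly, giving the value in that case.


Structural cue: t_0 = 7/2 here, and the running product (prefactor 7/2) telescopes to a rising factorial.
Adjacent-term ratio: r(k) = (4/7) * (k-8/5) (k+8) / [(k+1/2) (k+1)] - poly over poly, x = (4/7) from leading terms; C = 7/2 at k = 0.

With C = 7/2: the canonical form is 2F1(-8/5, 8; 1/2; 4/7). Verdict: none. A 2F1 with upper {-8/5, 8} fits none of I1-I6 at x = 4/7; the sum runs forever.


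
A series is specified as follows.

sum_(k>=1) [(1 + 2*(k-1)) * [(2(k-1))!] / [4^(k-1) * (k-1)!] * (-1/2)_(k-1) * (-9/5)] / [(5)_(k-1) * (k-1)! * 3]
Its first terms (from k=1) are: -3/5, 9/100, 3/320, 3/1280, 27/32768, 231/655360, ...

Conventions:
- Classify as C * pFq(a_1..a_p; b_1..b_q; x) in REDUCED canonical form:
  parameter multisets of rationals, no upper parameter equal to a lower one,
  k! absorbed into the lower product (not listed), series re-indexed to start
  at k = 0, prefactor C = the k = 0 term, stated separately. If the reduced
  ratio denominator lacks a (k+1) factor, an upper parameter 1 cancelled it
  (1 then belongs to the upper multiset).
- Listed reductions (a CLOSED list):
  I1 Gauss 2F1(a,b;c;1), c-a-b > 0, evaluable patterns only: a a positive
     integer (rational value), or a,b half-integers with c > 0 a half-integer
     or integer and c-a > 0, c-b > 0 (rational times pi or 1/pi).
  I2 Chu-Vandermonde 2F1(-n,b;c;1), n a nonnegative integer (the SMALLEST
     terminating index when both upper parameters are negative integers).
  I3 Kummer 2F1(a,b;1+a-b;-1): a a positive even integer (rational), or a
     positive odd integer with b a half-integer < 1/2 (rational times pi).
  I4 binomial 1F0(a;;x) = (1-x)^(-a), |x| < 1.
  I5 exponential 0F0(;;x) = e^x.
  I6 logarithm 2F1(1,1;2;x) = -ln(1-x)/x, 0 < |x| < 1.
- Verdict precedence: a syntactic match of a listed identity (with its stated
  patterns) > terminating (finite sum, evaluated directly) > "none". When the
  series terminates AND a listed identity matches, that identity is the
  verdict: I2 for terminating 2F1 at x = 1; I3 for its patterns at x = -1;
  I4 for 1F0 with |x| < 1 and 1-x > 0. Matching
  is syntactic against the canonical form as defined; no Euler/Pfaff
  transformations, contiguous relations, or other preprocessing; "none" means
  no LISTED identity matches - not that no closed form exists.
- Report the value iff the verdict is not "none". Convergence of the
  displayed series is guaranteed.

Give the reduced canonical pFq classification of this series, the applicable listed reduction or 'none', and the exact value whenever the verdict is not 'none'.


Prefactor -3/5, argument 1: 2F1 with upper {-1/2, 3/2} over lower {5}. Verdict: this is the half-integer Gauss pattern (I1) (x = 1; upper {-1/2, 3/2} half-integers, c = 5 in the evaluable pattern). Hence: (-4096/2625) / pi.

The tell: with t_0 = -3/5, the (2k+1) factor (C = -3/5, x = 1) shifts (1/2)_k to (3/2)_k.
Adjacent-term ratio: r(k) = 1 * (k-1/2) (k+3/2) / [(k+5) (k+1)] - rational; roots negated = parameters, x = 1, C = -3/5.


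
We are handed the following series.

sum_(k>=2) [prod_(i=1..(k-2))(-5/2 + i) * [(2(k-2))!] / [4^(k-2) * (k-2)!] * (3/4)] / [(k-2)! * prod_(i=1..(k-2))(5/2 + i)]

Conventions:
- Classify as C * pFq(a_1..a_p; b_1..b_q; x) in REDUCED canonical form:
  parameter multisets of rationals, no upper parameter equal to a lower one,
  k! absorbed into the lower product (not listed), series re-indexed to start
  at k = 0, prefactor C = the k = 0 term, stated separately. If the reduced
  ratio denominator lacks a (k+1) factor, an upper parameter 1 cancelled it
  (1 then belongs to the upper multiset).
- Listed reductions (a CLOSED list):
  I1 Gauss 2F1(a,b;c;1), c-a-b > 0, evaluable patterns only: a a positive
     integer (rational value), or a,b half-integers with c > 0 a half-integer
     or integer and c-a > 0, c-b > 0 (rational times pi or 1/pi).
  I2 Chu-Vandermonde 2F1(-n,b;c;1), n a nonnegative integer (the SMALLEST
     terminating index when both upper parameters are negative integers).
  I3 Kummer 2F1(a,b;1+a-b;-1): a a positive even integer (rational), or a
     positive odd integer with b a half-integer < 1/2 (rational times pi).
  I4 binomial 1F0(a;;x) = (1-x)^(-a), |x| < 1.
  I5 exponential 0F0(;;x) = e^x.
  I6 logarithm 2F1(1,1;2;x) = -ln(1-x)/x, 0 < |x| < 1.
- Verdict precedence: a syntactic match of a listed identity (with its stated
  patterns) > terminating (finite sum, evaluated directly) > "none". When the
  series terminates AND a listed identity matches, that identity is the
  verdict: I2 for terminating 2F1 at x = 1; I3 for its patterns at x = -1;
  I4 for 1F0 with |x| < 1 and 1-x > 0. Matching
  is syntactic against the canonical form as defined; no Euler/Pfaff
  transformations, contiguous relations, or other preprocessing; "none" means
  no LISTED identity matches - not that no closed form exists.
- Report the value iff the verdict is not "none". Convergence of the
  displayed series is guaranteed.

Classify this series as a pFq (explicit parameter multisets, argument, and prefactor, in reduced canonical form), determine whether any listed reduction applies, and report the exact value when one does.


x = 1 here; the reduced form reads 2F1, upper {-3/2, 1/2}, lower {7/2}, C = 3/4. Verdict: Gauss (I1, half-integer pattern) matches (x = 1; upper {-3/2, 1/2} half-integers, c = 7/2 in the evaluable pattern). Hence: (1575/8192) * pi.

The tell: from the first term 3/4: the running product (C = 3/4) telescopes to a rising factorial.
Step ratio: r(k) = 1 * (k-3/2) (k+1/2) / [(k+7/2) (k+1)] ; factor over Q: parameters, x = 1, and C = 3/4.


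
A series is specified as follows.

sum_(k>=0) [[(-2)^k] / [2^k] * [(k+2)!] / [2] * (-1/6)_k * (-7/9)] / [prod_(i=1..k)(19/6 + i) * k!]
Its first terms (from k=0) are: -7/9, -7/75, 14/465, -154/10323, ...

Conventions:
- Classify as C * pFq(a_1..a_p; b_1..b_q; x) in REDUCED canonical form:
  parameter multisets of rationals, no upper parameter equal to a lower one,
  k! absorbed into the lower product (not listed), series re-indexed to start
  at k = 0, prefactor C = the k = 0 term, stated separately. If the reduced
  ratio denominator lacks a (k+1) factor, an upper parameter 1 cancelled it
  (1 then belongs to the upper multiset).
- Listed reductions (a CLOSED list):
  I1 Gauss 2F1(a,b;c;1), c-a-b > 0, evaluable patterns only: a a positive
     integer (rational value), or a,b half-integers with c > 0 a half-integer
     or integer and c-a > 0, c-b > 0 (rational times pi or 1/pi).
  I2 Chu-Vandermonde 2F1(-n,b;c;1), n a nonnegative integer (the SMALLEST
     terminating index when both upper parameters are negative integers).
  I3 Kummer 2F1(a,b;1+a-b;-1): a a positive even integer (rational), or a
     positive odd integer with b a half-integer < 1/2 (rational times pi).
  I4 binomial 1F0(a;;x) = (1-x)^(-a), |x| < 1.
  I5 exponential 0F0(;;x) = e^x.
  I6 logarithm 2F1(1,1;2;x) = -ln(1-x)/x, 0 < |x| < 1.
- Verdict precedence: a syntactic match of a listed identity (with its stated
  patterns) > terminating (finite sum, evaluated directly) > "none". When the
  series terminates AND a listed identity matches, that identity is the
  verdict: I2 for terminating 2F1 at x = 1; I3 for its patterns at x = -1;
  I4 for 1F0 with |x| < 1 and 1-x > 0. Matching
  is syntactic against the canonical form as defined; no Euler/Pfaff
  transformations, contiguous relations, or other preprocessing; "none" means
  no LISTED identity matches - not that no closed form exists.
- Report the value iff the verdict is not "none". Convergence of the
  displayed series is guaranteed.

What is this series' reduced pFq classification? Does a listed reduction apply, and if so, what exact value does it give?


At argument -1: a 2F1 with upper {-1/6, 3}, lower {25/6}, scaled by C = -7/9. Verdict: none - this 2F1 at x = -1 matches no listed pattern, and upper {-1/6, 3} holds no stopper.

Key step: t_0 being -7/9, the factorial ratio (prefactor -7/9) (k+a-1)!/(a-1)! is a rising factorial (a)_k.
Consecutive-term ratio: r(k) = (-1) * (k-1/6) (k+3) / [(k+25/6) (k+1)] - poly over poly, x = (-1) from leading terms; C = -7/9 at k = 0.


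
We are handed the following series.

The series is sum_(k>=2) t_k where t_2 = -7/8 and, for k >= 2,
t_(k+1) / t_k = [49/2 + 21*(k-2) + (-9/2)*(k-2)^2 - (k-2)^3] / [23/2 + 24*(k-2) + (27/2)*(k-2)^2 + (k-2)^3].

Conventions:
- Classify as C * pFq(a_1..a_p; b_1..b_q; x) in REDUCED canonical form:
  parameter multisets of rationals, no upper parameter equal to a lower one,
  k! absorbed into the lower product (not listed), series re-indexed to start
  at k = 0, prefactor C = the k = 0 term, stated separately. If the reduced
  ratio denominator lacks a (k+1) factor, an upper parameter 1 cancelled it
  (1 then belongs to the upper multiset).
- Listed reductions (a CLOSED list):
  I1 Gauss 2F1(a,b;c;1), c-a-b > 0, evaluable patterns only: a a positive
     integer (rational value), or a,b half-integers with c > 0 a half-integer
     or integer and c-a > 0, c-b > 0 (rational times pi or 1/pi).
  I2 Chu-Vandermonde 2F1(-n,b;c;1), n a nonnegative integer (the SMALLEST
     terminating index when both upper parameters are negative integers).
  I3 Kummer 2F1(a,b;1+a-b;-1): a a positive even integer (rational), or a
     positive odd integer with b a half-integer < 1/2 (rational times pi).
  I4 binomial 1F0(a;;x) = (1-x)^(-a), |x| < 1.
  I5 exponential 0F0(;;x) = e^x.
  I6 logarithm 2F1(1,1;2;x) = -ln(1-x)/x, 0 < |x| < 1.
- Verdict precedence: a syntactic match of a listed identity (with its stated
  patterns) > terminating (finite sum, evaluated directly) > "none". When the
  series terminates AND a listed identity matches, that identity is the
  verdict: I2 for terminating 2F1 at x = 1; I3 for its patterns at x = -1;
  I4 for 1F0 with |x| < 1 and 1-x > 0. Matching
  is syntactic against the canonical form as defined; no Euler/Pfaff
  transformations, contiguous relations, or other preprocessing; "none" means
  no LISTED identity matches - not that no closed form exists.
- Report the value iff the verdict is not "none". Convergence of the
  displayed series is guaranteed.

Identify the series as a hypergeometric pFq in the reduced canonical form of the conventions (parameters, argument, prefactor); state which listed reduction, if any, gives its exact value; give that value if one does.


Canonical form: C = -7/8 times 2F1 with upper {-7/2, 7}, lower {23/2}, x = -1. Verdict: Kummer (I3) applies (x = -1; c = 23/2 equals 1+a-b for upper {-7/2, 7}: listed pattern). Sum: (-101846745/67108864) * pi.

The tell: from the first term -7/8: the parameter 1 appears in both the upper and lower lists and cancels.
Term ratio: r(k) = (-1) * (k-7/2) (k+7) / [(k+23/2) (k+1)] - rational in k, leading ratio (-1); with t_0 = -7/8, classification follows.


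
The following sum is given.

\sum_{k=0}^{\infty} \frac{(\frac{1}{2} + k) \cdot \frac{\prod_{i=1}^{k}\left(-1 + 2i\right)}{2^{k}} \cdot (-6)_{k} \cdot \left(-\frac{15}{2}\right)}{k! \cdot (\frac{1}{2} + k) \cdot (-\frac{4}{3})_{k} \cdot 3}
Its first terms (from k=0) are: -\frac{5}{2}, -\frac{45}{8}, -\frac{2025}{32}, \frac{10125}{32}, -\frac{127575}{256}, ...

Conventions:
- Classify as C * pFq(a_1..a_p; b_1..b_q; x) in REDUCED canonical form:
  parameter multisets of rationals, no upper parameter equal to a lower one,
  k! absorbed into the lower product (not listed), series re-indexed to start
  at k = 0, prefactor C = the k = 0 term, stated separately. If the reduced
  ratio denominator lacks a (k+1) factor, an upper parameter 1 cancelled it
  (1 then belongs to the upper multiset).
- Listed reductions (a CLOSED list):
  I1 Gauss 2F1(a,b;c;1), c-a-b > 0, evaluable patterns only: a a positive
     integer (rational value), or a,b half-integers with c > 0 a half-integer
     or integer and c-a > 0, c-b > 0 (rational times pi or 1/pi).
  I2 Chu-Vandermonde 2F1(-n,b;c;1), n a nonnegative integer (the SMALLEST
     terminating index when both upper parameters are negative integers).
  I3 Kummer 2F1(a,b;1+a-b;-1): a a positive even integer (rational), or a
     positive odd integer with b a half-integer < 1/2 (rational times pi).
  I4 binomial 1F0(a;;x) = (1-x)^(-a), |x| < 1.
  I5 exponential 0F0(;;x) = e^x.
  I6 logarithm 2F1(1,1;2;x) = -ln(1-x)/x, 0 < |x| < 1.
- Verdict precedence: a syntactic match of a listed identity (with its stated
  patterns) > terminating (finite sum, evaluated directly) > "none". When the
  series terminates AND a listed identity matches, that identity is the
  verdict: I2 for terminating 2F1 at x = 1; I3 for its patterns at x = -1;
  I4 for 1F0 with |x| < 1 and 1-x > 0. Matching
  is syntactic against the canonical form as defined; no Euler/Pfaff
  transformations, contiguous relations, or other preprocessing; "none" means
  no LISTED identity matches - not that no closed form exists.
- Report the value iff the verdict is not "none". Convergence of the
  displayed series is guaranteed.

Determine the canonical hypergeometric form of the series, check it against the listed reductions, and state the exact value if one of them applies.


This is -\frac{5}{2} * 2F1(-6, \frac{1}{2}; -\frac{4}{3}; 1) in reduced canonical form. Verdict: the Chu-Vandermonde identity I2 fires (terminating 2F1 at x = 1 with n = 6, b = 1/2, c = -\frac{4}{3}). Value: -\frac{8645}{8192}.

The tell: from the first term -\frac{5}{2}: the constant factors (prefactor -5/2) combine into one prefactor.
Ratio: r(k) = 1 * (k-6) (k+\frac{1}{2}) / [(k-\frac{4}{3}) (k+1)] ; factor over Q: parameters, x = 1, and C = -\frac{5}{2}.
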